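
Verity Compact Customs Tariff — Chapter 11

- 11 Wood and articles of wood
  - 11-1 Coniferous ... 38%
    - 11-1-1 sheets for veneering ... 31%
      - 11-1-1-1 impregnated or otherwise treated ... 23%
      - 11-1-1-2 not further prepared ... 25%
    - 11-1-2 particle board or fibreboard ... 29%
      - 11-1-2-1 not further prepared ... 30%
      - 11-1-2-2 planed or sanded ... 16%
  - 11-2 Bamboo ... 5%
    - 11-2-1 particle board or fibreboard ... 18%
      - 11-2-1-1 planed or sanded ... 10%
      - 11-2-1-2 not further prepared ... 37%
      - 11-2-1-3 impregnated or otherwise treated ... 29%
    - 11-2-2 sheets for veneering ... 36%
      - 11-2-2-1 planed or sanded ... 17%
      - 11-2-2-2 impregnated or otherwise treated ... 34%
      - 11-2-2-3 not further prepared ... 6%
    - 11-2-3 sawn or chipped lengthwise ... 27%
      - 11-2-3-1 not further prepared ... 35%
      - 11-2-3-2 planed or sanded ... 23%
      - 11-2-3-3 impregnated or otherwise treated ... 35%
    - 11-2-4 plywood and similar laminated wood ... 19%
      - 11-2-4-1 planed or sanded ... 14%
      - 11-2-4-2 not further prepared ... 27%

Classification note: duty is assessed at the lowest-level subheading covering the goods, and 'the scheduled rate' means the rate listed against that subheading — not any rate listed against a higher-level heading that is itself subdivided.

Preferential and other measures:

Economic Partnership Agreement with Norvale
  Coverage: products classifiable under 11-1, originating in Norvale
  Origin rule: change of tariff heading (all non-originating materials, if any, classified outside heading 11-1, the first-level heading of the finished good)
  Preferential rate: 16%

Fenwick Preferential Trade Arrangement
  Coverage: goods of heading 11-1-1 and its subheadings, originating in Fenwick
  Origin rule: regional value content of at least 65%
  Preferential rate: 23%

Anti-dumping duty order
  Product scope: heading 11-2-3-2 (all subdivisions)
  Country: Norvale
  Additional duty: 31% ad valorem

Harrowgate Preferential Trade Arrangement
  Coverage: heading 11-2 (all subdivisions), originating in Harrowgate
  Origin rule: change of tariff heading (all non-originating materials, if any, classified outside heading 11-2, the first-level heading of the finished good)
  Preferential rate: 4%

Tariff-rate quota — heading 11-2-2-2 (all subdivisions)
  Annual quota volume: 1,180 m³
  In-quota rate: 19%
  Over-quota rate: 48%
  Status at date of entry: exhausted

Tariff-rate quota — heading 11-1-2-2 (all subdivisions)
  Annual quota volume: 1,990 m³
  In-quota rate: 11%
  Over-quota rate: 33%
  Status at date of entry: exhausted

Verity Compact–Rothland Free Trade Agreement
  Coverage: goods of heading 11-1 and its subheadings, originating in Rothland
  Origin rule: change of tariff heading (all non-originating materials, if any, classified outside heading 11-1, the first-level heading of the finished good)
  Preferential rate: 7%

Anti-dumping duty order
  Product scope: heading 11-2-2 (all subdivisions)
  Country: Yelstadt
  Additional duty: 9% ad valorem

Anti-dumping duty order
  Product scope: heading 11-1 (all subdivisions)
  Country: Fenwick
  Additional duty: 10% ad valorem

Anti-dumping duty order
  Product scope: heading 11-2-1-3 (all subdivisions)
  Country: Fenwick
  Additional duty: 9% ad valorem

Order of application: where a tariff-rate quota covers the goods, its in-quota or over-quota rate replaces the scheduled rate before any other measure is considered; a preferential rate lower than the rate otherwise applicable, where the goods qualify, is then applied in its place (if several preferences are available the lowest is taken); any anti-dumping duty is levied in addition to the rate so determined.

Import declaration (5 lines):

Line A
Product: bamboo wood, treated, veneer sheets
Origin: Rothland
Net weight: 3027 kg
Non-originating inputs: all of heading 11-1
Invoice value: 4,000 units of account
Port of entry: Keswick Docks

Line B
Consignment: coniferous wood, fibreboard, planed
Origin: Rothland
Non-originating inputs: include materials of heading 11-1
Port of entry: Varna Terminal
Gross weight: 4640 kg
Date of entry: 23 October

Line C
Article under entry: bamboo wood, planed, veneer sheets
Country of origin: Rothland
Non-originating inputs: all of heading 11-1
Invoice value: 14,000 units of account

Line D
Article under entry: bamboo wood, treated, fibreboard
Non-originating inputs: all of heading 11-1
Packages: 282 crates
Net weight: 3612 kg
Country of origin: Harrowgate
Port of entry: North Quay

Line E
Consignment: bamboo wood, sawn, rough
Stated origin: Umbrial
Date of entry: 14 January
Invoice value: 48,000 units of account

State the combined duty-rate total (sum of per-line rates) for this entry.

137%

Line A: bamboo → 11-2; veneer sheets → 11-2-2; treated → 11-2-2-2. Scheduled 34%. quota on 11-2-2-2 exhausted → over-quota 48%; Rothland agreement on 11-1: 11-2-2-2 not covered. → 48%.
Line B: coniferous → 11-1; fibreboard → 11-1-2; planed → 11-1-2-2. Scheduled 16%. quota on 11-1-2-2 exhausted → over-quota 33%; Rothland agreement on 11-1: CTH not met. → 33%.
Line C: bamboo → 11-2; veneer sheets → 11-2-2; planed → 11-2-2-1. Scheduled 17%. Rothland agreement on 11-1: 11-2-2-1 not covered. → 17%.
Line D: bamboo → 11-2; fibreboard → 11-2-1; treated → 11-2-1-3. Scheduled 29%. Harrowgate agreement on 11-2: CTH met → 4% available; preferential 4%. → 4%.
Line E: bamboo → 11-2; sawn → 11-2-3; rough → 11-2-3-1. Scheduled 35%. No special measure applies. → 35%.
Sum: 48% + 33% + 17% + 4% + 35% = 137%.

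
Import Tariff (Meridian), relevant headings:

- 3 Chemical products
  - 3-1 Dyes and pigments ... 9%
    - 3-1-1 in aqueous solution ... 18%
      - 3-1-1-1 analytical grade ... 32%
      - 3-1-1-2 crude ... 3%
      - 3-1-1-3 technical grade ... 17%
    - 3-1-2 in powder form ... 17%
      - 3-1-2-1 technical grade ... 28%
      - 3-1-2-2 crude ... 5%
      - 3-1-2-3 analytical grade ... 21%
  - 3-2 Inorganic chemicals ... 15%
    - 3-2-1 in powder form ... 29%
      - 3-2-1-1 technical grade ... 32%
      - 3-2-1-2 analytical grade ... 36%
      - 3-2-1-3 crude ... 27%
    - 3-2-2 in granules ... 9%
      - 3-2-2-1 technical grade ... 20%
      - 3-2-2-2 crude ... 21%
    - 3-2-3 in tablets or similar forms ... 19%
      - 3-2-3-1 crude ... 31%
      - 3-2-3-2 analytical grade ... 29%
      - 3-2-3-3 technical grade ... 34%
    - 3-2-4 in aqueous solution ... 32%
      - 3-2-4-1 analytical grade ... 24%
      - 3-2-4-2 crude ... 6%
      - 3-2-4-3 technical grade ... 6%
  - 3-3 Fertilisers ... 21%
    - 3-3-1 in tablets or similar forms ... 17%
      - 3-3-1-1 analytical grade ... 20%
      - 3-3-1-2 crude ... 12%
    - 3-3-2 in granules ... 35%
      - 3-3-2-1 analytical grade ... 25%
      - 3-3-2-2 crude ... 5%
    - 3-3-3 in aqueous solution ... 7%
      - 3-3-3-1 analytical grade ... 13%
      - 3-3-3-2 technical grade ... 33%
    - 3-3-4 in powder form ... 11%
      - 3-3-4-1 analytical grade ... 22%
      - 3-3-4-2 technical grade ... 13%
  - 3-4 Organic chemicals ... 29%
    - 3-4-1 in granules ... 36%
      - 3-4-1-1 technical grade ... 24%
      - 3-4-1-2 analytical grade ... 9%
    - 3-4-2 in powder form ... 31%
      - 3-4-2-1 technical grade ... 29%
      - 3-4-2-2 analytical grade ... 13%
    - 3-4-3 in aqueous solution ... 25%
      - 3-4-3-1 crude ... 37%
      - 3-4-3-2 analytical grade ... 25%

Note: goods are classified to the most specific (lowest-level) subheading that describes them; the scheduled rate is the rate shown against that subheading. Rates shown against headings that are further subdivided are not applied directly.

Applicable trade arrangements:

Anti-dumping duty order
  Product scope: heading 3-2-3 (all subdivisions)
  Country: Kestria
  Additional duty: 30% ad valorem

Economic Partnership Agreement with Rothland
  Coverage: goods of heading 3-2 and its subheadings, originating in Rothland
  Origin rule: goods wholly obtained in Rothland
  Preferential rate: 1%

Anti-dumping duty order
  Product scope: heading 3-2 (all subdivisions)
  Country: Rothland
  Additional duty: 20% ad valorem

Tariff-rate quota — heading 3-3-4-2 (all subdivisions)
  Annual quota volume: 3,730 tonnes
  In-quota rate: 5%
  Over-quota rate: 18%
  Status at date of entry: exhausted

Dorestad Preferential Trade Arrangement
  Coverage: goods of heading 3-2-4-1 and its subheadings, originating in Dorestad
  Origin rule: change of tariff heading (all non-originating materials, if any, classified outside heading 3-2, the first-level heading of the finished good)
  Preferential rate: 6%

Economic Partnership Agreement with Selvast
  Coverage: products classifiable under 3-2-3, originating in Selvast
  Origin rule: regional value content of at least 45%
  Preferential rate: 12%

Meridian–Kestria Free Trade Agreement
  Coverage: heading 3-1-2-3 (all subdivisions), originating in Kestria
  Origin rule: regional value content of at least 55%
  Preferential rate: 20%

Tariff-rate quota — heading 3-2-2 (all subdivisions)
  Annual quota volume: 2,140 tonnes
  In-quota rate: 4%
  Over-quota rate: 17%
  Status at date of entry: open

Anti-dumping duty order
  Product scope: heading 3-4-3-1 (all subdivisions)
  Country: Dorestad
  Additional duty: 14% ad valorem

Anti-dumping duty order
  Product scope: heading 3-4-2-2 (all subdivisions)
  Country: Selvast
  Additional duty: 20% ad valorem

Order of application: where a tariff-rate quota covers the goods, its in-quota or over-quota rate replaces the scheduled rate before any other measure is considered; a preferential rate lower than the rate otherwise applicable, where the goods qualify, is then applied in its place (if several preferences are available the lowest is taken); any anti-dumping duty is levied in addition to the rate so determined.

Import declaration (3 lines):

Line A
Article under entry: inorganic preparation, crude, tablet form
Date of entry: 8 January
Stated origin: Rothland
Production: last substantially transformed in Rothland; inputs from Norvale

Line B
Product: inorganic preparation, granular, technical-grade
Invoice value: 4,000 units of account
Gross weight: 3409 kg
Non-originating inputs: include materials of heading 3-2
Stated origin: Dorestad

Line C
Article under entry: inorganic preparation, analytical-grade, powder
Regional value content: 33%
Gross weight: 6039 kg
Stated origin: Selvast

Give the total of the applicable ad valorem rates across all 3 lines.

91%

Line A: inorganic → 3-2; tablet form → 3-2-3; crude → 3-2-3-1. Scheduled 31%. Rothland agreement on 3-2: not wholly obtained; anti-dumping (Rothland, 3-2): +20%; total 31% + 20% = 51%. → 51%.
Line B: inorganic → 3-2; granular → 3-2-2; technical-grade → 3-2-2-1. Scheduled 20%. quota on 3-2-2 open → in-quota 4%; Dorestad agreement on 3-2-4-1: 3-2-2-1 not covered. → 4%.
Line C: inorganic → 3-2; powder → 3-2-1; analytical-grade → 3-2-1-2. Scheduled 36%. Selvast agreement on 3-2-3: 3-2-1-2 not covered. → 36%.
Sum: 51% + 4% + 36% = 91%.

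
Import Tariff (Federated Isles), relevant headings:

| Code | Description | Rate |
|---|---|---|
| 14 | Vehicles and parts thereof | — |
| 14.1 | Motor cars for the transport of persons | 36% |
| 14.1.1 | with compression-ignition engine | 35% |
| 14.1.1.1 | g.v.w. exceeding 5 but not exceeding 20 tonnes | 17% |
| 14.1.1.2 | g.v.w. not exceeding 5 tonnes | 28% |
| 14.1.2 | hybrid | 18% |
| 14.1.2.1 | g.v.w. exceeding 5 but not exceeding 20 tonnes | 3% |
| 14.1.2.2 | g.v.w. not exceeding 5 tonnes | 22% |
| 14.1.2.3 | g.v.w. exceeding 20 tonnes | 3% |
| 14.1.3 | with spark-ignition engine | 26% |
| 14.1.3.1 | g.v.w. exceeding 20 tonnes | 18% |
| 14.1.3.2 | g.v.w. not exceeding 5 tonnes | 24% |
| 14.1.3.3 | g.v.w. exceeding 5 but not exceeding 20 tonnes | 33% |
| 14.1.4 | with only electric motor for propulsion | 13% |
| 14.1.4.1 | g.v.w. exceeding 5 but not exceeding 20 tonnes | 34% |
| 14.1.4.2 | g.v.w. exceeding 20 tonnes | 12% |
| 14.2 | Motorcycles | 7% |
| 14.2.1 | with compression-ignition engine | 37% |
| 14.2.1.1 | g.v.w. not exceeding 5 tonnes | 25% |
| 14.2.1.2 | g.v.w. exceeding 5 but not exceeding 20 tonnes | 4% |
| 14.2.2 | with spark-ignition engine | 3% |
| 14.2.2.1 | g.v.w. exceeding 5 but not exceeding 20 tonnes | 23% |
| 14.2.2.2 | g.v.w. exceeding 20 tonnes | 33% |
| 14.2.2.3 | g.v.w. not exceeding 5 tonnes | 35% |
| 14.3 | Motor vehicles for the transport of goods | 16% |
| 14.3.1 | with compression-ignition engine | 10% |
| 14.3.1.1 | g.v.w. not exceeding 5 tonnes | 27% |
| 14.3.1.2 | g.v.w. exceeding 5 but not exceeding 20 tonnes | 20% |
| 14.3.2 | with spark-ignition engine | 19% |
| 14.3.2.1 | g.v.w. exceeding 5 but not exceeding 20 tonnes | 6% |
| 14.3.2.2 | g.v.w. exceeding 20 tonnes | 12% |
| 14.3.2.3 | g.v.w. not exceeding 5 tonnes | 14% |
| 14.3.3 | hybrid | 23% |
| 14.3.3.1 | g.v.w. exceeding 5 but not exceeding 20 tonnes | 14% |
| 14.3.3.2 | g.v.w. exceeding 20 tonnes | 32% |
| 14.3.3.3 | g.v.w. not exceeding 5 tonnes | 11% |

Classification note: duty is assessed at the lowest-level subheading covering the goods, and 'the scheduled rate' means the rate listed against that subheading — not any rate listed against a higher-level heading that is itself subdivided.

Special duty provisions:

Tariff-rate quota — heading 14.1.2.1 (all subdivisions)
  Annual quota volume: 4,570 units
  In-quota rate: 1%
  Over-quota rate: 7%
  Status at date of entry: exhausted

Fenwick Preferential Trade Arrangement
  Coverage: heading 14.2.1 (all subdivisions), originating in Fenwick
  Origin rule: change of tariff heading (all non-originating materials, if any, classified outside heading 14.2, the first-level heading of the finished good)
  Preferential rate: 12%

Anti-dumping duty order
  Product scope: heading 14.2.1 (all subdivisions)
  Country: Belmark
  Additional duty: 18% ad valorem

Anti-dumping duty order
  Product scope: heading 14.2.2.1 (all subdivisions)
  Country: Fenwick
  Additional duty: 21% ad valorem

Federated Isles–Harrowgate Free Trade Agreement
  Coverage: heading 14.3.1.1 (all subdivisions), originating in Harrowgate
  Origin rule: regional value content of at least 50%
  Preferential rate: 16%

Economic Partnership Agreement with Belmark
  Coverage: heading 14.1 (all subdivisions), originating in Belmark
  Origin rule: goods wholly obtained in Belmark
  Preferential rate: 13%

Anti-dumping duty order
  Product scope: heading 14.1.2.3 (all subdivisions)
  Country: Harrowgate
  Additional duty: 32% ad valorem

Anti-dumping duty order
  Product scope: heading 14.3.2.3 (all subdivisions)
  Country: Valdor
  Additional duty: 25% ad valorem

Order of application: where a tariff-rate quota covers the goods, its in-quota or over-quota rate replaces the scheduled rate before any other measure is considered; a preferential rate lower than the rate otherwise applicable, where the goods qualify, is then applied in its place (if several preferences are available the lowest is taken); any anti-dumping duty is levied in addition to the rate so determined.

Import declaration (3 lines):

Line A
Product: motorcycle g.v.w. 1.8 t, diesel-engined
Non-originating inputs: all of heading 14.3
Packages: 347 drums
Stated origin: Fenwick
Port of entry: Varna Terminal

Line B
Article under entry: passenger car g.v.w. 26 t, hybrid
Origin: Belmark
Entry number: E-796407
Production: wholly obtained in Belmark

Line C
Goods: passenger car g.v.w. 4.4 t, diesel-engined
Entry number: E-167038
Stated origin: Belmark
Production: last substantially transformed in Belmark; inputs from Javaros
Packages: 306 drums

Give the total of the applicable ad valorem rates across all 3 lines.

Line A: motorcycle → 14.2; diesel-engined → 14.2.1; g.v.w. 1.8 t → 14.2.1.1. Scheduled 25%. Fenwick agreement on 14.2.1: CTH met → 12% available; preferential 12%. → 12%.
Line B: passenger car → 14.1; hybrid → 14.1.2; g.v.w. 26 t → 14.1.2.3. Scheduled 3%. Belmark agreement on 14.1: wholly obtained → 13% available; preference 13% not lower than 3% → no reduction. → 3%.
Line C: passenger car → 14.1; diesel-engined → 14.1.1; g.v.w. 4.4 t → 14.1.1.2. Scheduled 28%. Belmark agreement on 14.1: not wholly obtained. → 28%.
Sum: 12% + 3% + 28% = 43%.

43%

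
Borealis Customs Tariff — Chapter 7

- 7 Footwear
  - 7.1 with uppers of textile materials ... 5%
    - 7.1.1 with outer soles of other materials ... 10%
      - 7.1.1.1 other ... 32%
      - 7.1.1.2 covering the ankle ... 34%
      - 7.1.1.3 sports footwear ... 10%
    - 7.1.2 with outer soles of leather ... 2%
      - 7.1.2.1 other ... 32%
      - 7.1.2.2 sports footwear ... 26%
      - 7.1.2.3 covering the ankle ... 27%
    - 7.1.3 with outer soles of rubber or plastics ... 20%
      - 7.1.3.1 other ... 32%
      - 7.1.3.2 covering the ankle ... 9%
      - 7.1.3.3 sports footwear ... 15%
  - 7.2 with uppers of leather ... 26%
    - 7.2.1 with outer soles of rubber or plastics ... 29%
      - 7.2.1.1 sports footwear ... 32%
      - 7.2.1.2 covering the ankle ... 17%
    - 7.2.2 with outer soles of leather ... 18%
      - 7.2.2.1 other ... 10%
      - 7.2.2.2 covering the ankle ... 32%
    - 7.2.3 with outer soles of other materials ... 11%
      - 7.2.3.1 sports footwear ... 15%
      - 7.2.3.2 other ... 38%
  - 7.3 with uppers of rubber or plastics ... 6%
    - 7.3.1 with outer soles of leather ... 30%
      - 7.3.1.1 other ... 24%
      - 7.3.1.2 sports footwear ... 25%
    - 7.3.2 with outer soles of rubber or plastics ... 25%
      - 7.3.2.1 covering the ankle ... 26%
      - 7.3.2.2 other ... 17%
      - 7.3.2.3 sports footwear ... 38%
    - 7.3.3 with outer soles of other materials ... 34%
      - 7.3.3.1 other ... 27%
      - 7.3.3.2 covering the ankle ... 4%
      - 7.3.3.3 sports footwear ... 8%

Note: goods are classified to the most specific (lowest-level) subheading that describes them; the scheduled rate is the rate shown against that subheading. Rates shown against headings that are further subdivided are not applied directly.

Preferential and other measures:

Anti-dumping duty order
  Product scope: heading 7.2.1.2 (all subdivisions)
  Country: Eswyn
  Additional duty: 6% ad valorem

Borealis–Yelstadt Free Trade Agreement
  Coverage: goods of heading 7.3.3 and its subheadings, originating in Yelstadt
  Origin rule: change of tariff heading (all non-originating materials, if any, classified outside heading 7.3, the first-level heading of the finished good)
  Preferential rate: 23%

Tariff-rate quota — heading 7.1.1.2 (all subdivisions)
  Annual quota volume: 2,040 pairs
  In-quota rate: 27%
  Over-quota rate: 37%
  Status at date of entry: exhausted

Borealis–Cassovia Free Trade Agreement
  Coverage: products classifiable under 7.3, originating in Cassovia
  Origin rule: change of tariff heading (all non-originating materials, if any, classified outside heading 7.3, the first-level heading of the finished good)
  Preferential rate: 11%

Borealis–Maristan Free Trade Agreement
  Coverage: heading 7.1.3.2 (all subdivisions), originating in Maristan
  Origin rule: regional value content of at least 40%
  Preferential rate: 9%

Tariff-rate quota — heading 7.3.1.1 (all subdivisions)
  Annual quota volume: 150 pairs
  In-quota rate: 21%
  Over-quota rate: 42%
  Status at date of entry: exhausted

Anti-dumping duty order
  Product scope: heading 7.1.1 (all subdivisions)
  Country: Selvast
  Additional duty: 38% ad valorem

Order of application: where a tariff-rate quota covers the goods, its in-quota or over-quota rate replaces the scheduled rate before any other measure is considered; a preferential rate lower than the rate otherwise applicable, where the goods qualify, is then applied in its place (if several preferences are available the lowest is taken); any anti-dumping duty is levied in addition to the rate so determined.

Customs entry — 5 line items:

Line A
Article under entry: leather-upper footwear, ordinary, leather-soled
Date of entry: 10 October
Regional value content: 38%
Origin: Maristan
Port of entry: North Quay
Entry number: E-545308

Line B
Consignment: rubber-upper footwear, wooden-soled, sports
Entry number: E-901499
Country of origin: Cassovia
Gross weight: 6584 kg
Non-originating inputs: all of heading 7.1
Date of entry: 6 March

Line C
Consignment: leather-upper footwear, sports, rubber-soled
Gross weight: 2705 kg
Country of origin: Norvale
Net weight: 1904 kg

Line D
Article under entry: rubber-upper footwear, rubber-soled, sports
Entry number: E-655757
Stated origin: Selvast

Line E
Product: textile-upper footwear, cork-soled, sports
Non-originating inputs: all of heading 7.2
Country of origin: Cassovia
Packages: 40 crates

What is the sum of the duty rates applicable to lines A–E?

Line A: leather-upper → 7.2; leather-soled → 7.2.2; ordinary → 7.2.2.1. Scheduled 10%. Maristan agreement on 7.1.3.2: 7.2.2.1 not covered. → 10%.
Line B: rubber-upper → 7.3; wooden-soled → 7.3.3; sports → 7.3.3.3. Scheduled 8%. Cassovia agreement on 7.3: CTH met → 11% available; preference 11% not lower than 8% → no reduction. → 8%.
Line C: leather-upper → 7.2; rubber-soled → 7.2.1; sports → 7.2.1.1. Scheduled 32%. No special measure applies. → 32%.
Line D: rubber-upper → 7.3; rubber-soled → 7.3.2; sports → 7.3.2.3. Scheduled 38%. No special measure applies. → 38%.
Line E: textile-upper → 7.1; cork-soled → 7.1.1; sports → 7.1.1.3. Scheduled 10%. Cassovia agreement on 7.3: 7.1.1.3 not covered. → 10%.
Sum: 10% + 8% + 32% + 38% + 10% = 98%.

98%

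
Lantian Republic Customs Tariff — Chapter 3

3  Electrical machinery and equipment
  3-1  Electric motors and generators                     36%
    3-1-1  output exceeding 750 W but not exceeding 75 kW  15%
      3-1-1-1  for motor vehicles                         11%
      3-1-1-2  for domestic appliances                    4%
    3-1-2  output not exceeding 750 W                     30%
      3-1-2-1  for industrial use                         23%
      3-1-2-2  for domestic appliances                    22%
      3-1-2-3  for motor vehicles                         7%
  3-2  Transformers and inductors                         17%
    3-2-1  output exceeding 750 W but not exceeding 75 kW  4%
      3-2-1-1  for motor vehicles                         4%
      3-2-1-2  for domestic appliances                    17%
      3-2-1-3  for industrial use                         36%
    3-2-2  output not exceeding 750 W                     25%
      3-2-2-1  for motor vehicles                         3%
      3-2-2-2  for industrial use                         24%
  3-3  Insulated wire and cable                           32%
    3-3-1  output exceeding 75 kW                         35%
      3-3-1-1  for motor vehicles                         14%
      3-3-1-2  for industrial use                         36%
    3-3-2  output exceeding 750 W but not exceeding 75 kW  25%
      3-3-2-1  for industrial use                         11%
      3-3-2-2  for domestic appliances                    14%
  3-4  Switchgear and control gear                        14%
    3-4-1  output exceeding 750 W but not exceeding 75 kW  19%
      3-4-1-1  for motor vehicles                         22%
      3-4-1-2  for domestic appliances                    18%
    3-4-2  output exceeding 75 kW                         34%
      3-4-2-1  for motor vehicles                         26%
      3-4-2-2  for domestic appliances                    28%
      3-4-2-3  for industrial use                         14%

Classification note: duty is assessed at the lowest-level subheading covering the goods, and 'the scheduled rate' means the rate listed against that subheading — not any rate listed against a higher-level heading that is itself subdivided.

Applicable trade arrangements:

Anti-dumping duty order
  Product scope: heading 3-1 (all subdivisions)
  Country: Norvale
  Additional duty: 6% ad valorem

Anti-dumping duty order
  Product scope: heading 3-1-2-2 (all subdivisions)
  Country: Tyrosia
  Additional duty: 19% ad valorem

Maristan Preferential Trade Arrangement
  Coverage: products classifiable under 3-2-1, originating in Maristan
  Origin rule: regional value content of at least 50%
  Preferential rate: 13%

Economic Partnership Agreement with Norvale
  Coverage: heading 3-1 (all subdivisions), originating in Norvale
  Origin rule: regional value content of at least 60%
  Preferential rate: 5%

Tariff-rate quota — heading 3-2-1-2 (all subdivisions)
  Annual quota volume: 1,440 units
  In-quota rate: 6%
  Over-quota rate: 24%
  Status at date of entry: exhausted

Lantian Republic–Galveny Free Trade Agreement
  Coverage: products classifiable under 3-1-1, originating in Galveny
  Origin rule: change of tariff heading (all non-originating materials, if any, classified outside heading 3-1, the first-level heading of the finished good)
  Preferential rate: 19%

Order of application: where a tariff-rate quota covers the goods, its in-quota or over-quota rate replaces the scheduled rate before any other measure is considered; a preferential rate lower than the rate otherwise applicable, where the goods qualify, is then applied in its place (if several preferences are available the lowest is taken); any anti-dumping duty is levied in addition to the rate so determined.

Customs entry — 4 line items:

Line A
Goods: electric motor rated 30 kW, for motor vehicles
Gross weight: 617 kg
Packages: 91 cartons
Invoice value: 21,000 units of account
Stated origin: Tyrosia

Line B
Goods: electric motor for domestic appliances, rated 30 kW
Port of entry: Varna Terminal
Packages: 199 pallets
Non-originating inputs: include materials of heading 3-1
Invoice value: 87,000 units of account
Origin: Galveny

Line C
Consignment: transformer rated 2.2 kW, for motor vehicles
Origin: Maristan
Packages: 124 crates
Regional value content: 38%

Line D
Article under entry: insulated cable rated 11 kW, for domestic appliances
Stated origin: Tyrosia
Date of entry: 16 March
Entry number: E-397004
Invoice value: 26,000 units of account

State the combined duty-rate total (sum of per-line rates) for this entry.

Line A: electric motor → 3-1; rated 30 kW → 3-1-1; for motor vehicles → 3-1-1-1. Scheduled 11%. No special measure applies. → 11%.
Line B: electric motor → 3-1; rated 30 kW → 3-1-1; for domestic appliances → 3-1-1-2. Scheduled 4%. Galveny agreement on 3-1-1: CTH not met. → 4%.
Line C: transformer → 3-2; rated 2.2 kW → 3-2-1; for motor vehicles → 3-2-1-1. Scheduled 4%. Maristan agreement on 3-2-1: RVC < 50%. → 4%.
Line D: insulated cable → 3-3; rated 11 kW → 3-3-2; for domestic appliances → 3-3-2-2. Scheduled 14%. No special measure applies. → 14%.
Sum: 11% + 4% + 4% + 14% = 33%.

33%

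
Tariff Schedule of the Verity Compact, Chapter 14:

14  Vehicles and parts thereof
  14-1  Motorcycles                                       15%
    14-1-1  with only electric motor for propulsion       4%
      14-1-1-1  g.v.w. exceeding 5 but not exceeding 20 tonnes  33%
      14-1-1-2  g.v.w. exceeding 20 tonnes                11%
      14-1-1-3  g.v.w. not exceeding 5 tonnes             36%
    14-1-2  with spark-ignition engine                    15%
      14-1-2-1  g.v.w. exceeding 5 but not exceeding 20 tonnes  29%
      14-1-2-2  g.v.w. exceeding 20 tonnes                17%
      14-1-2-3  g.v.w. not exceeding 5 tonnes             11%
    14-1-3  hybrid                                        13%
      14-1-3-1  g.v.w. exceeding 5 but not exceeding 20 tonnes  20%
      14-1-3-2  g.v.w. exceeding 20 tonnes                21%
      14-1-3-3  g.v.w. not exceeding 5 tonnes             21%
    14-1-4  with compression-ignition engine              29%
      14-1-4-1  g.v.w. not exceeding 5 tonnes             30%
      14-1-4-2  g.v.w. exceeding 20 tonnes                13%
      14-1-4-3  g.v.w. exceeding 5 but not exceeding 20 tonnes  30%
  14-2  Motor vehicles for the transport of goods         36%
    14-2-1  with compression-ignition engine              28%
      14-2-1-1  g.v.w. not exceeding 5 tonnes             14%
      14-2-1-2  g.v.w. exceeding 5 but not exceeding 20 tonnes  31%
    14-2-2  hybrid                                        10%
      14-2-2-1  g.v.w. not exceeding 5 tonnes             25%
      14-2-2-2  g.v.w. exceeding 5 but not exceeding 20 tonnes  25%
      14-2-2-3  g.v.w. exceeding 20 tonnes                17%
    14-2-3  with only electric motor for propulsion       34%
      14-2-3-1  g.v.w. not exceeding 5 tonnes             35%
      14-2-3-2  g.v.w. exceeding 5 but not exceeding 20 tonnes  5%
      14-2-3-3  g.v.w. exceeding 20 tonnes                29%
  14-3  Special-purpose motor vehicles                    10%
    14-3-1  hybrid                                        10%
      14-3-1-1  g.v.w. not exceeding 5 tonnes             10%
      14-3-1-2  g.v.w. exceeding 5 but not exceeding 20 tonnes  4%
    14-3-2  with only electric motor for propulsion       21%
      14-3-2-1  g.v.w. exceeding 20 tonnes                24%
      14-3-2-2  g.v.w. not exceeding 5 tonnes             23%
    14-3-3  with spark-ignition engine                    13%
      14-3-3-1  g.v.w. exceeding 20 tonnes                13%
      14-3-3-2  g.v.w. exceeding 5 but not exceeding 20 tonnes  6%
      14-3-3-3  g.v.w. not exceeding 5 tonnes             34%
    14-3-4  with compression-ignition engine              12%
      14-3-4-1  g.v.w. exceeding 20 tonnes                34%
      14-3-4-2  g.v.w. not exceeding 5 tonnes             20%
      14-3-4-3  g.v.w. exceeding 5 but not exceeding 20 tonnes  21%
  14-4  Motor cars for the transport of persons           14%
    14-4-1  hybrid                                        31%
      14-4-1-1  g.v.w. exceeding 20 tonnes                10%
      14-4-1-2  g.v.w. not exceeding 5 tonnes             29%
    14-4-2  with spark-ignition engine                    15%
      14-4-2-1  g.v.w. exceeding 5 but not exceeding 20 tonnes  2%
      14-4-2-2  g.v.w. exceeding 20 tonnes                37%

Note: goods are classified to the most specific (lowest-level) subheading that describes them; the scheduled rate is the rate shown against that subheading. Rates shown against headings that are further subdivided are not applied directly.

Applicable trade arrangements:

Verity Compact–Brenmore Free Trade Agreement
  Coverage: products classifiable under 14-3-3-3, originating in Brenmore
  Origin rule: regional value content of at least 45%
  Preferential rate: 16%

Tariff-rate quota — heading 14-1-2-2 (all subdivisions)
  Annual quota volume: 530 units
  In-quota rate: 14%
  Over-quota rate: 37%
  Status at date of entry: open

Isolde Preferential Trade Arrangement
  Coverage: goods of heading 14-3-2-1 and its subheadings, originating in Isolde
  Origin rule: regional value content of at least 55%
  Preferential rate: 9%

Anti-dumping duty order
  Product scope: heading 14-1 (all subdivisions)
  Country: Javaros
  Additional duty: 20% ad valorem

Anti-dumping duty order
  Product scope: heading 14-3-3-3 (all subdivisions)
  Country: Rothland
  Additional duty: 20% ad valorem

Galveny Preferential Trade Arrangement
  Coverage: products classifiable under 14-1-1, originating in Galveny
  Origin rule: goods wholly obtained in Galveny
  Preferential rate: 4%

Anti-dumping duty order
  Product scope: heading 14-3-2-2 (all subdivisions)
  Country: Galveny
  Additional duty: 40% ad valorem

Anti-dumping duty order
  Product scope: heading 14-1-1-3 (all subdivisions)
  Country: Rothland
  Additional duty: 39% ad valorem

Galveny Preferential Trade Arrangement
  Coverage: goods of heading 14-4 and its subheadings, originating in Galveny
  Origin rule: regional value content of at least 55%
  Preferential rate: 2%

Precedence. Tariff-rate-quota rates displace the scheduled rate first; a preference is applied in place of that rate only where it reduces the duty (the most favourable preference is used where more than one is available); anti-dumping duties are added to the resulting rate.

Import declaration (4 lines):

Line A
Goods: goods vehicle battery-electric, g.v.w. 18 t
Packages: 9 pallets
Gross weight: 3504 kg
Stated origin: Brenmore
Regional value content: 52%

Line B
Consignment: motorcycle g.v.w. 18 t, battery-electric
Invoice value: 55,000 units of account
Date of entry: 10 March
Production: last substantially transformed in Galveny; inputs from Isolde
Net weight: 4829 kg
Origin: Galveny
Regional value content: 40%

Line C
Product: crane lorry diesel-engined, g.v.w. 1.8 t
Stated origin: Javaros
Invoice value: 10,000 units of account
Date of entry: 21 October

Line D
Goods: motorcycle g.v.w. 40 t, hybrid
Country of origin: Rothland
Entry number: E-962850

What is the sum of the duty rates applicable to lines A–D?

Line A: goods vehicle → 14-2; battery-electric → 14-2-3; g.v.w. 18 t → 14-2-3-2. Scheduled 5%. Brenmore agreement on 14-3-3-3: 14-2-3-2 not covered. → 5%.
Line B: motorcycle → 14-1; battery-electric → 14-1-1; g.v.w. 18 t → 14-1-1-1. Scheduled 33%. Galveny agreement on 14-1-1: not wholly obtained; Galveny agreement on 14-4: 14-1-1-1 not covered. → 33%.
Line C: crane lorry → 14-3; diesel-engined → 14-3-4; g.v.w. 1.8 t → 14-3-4-2. Scheduled 20%. No special measure applies. → 20%.
Line D: motorcycle → 14-1; hybrid → 14-1-3; g.v.w. 40 t → 14-1-3-2. Scheduled 21%. No special measure applies. → 21%.
Sum: 5% + 33% + 20% + 21% = 79%.

79%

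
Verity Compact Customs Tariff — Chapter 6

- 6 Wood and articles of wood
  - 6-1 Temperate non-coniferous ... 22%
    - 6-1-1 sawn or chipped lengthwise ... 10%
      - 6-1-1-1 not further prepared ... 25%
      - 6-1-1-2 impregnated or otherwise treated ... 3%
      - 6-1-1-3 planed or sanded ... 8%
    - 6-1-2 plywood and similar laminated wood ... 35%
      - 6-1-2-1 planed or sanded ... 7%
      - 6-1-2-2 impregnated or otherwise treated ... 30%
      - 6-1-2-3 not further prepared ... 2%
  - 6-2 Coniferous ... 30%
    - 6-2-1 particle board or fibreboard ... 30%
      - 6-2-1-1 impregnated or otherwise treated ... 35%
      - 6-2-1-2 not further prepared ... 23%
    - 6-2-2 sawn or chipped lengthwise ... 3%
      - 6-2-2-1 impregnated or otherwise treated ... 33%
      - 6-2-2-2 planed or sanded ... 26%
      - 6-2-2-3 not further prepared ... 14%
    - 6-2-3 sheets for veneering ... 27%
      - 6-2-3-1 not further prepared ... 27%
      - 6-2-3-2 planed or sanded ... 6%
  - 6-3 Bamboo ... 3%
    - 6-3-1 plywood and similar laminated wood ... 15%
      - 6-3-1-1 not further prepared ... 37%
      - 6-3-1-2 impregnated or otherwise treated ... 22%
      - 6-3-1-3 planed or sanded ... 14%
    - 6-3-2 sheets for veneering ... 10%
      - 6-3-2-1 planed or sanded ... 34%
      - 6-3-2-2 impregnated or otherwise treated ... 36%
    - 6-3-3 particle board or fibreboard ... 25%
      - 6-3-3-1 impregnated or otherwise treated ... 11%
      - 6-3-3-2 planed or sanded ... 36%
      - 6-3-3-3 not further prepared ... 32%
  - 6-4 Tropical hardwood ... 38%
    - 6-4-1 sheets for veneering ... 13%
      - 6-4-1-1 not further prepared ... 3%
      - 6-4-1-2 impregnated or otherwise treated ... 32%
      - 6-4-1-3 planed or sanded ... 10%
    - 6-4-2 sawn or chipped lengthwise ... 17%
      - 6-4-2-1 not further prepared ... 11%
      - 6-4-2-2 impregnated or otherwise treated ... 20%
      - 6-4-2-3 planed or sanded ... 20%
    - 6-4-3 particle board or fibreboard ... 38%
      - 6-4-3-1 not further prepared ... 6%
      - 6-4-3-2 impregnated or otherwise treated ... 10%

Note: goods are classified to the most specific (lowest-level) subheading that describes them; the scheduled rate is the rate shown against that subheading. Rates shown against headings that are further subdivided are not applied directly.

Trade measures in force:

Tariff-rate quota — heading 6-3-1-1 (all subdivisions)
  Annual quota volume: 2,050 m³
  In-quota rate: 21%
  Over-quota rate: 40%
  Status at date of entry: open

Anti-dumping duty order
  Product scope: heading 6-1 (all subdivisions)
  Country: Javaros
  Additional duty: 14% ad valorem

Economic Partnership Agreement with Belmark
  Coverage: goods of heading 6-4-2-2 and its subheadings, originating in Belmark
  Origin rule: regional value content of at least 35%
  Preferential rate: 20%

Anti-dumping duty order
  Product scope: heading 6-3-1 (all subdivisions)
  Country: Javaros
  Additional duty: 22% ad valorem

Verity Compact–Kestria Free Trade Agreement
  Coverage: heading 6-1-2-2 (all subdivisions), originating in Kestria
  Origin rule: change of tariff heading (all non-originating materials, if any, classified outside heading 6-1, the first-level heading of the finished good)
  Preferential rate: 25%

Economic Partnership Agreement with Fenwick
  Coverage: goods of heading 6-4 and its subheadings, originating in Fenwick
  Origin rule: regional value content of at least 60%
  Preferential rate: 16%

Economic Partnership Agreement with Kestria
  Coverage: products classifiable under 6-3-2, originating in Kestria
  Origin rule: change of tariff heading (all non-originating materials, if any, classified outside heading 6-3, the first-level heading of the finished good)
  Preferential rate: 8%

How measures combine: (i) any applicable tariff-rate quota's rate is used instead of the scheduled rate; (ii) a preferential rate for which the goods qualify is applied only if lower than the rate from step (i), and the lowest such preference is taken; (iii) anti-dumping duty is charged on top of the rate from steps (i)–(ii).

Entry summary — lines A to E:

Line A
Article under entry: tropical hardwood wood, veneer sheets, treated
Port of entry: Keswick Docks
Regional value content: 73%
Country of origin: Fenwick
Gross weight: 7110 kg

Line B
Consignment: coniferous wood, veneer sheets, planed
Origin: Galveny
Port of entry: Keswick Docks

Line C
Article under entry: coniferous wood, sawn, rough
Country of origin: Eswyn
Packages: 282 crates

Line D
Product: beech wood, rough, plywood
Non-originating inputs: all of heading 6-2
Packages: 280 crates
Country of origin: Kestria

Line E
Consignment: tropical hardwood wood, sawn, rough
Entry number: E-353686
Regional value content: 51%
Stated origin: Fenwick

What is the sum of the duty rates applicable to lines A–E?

49%

Line A: tropical hardwood → 6-4; veneer sheets → 6-4-1; treated → 6-4-1-2. Scheduled 32%. Fenwick agreement on 6-4: RVC ≥ 60% → 16% available; preferential 16%. → 16%.
Line B: coniferous → 6-2; veneer sheets → 6-2-3; planed → 6-2-3-2. Scheduled 6%. No special measure applies. → 6%.
Line C: coniferous → 6-2; sawn → 6-2-2; rough → 6-2-2-3. Scheduled 14%. No special measure applies. → 14%.
Line D: beech → 6-1; plywood → 6-1-2; rough → 6-1-2-3. Scheduled 2%. Kestria agreement on 6-1-2-2: 6-1-2-3 not covered; Kestria agreement on 6-3-2: 6-1-2-3 not covered. → 2%.
Line E: tropical hardwood → 6-4; sawn → 6-4-2; rough → 6-4-2-1. Scheduled 11%. Fenwick agreement on 6-4: RVC < 60%. → 11%.
Sum: 16% + 6% + 14% + 2% + 11% = 49%.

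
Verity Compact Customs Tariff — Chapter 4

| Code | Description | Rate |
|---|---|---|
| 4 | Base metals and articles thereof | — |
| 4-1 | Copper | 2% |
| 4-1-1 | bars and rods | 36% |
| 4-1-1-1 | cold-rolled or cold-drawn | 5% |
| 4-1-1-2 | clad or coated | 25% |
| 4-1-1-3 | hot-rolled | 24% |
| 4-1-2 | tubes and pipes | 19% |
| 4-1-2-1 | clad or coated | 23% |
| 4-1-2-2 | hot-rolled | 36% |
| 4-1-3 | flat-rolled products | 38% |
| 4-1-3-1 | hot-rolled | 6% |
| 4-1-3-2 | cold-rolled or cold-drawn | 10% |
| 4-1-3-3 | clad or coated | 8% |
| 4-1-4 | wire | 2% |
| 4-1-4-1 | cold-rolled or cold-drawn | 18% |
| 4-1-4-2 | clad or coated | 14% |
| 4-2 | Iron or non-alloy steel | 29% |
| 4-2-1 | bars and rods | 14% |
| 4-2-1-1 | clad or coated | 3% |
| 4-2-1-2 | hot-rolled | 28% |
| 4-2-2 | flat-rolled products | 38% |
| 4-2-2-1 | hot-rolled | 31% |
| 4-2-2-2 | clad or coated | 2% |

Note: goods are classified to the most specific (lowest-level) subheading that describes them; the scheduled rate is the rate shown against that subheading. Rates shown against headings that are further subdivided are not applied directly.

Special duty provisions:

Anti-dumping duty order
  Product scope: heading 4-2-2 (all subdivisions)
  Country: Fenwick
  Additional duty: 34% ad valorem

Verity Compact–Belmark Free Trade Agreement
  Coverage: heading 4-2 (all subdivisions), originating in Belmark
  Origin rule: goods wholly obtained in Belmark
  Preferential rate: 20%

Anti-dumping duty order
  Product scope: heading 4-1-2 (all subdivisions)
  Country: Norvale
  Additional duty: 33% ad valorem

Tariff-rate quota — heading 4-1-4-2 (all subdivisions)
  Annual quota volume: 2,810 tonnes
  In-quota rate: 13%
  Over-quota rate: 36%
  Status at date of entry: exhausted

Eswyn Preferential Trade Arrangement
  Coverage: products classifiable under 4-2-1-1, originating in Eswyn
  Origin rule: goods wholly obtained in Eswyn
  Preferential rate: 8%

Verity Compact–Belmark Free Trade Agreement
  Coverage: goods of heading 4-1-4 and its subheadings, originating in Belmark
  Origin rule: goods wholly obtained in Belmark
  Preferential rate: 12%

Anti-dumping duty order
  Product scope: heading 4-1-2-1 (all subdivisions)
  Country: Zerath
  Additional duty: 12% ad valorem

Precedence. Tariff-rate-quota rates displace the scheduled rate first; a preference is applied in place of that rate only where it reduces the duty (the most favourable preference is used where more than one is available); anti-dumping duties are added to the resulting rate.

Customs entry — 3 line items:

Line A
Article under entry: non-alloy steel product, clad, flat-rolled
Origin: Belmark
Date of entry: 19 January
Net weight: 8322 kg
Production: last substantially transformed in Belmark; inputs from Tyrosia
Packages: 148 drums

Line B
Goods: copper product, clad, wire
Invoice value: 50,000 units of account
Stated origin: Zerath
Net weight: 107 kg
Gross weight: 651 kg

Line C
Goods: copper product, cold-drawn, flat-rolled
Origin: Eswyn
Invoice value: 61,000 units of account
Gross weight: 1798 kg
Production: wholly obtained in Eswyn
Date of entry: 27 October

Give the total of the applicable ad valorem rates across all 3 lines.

48%

Line A: non-alloy steel → 4-2; flat-rolled → 4-2-2; clad → 4-2-2-2. Scheduled 2%. Belmark agreement on 4-2: not wholly obtained; Belmark agreement on 4-1-4: 4-2-2-2 not covered. → 2%.
Line B: copper → 4-1; wire → 4-1-4; clad → 4-1-4-2. Scheduled 14%. quota on 4-1-4-2 exhausted → over-quota 36%. → 36%.
Line C: copper → 4-1; flat-rolled → 4-1-3; cold-drawn → 4-1-3-2. Scheduled 10%. Eswyn agreement on 4-2-1-1: 4-1-3-2 not covered. → 10%.
Sum: 2% + 36% + 10% = 48%.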